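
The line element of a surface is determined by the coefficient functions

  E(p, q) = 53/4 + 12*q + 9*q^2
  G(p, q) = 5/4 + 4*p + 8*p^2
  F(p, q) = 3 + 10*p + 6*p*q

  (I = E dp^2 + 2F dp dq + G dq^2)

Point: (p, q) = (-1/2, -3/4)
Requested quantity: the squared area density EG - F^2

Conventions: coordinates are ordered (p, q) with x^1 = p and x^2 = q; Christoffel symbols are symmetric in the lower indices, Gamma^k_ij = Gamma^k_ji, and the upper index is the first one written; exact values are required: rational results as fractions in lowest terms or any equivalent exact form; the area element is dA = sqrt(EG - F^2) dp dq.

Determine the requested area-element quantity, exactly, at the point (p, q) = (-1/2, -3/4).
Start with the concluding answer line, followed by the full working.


Answer: EG - F^2 = 741/64

E = 149/16, F = 1/4, G = 5/4; EG - F^2 = 741/64


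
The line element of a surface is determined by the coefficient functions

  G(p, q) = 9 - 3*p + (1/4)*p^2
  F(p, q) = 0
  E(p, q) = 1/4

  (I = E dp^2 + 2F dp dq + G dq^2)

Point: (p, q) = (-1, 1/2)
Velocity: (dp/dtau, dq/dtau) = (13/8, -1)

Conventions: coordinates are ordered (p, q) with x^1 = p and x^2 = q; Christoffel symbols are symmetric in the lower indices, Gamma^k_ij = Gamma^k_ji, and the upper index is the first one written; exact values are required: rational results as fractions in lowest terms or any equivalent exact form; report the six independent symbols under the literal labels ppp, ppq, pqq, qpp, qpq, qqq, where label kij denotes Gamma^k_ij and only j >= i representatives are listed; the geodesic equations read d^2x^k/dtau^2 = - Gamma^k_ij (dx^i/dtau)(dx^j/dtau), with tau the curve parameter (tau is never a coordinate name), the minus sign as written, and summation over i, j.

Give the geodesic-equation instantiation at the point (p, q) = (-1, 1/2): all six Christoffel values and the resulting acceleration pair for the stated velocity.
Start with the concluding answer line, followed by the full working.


Answer: Gamma_ppp = 0, Gamma_ppq = 0, Gamma_pqq = 7, Gamma_qpp = 0, Gamma_qpq = -1/7, Gamma_qqq = 0; accelerations (d^2p/dtau^2, d^2q/dtau^2) = (-7, -13/28)

E = 1/4, F = 0, G = 49/4 at the point
E_p = 0, E_q = 0, F_p = 0, F_q = 0, G_p = -7/2, G_q = 0
EG - F^2 = 49/16;  g^inv = (16/49) * [[49/4, 0], [0, 1/4]]
first-kind symbols [ij,l] = (1/2)(d_i g_jl + d_j g_il - d_l g_ij): [pp,p] = E_p/2 = 0, [pp,q] = F_p - E_q/2 = 0, [pq,p] = E_q/2 = 0, [pq,q] = G_p/2 = -7/4, [qq,p] = F_q - G_p/2 = 7/4, [qq,q] = G_q/2 = 0
Gamma^p_ij = (G*[ij,p] - F*[ij,q])/(EG - F^2), Gamma^q_ij = (E*[ij,q] - F*[ij,p])/(EG - F^2)
Gamma_ppp = 0, Gamma_ppq = 0, Gamma_pqq = 7, Gamma_qpp = 0, Gamma_qpq = -1/7, Gamma_qqq = 0
d^2p/dtau^2 = -(Gamma_ppp*(13/8)^2 + 2*Gamma_ppq*(13/8)*(-1) + Gamma_pqq*(-1)^2) = -7
d^2q/dtau^2 = -(Gamma_qpp*(13/8)^2 + 2*Gamma_qpq*(13/8)*(-1) + Gamma_qqq*(-1)^2) = -13/28


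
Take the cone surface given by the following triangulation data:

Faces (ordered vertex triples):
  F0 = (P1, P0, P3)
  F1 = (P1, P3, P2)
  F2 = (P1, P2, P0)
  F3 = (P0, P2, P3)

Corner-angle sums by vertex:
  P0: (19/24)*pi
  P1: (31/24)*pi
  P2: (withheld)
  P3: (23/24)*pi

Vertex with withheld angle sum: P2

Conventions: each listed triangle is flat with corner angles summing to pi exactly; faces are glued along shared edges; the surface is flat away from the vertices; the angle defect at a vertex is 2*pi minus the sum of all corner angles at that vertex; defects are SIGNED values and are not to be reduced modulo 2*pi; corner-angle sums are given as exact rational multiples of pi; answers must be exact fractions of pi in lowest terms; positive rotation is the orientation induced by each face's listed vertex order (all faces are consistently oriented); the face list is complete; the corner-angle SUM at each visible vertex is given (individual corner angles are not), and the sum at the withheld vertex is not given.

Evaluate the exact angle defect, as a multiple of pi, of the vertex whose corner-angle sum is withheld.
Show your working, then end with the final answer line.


V = 4, E = 6, F = 4; chi = V - E + F = 2
Gauss-Bonnet: total defect = 2*pi*chi = 4*pi; visible defects sum to (71/24)*pi

Answer: defect(P2) = (25/24)*pi


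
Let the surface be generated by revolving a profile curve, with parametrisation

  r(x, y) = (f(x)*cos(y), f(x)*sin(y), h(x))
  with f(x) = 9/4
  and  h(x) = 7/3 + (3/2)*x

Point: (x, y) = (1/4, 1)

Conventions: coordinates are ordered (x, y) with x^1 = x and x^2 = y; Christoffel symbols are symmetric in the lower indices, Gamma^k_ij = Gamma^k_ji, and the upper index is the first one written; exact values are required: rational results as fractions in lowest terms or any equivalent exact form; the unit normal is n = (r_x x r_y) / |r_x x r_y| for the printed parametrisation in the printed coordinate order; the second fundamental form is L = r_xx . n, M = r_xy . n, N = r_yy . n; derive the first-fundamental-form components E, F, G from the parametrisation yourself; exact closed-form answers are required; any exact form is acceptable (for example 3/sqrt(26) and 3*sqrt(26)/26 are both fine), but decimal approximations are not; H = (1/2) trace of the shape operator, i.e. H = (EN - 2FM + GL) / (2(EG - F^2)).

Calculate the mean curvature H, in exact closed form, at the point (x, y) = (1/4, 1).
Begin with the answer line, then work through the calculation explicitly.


Answer: H = 2/9

f = 9/4, f' = 0, f'' = 0, h' = 3/2, h'' = 0
E = 9/4, F = 0, G = 81/16; answer radicand W^2 = 9/4
unnormalised second-form numerators: l = 0, m = 0, n = 27/8; L = l/sqrt(9/4), and similarly M = m/sqrt(W^2), N = n/sqrt(W^2)
H = (E*n - 2*F*m + G*l) / (2*(EG - F^2)*sqrt(W^2)); E*n - 2*F*m + G*l = 243/32, EG - F^2 = 729/64, so H = (1/3)/sqrt(9/4)


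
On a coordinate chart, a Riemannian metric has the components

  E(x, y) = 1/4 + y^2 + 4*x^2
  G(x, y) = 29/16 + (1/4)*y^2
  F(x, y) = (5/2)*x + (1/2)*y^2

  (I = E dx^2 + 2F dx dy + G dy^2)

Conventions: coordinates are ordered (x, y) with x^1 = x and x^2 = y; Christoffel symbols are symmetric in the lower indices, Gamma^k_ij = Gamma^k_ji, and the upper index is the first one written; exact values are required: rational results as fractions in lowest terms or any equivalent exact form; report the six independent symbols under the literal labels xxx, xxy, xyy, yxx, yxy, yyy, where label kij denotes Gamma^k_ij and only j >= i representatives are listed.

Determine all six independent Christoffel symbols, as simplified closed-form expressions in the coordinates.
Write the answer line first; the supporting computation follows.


Answer: Gamma_xxx = (64*x*y^2 + 160*x*y + 64*x + 32*y^3 - 80*y^2)/(64*x^2*y^2 + 64*x^2 - 160*x*y^2 + 120*y^2 + 29), Gamma_xxy = (16*y^3 + 116*y)/(64*x^2*y^2 + 64*x^2 - 160*x*y^2 + 120*y^2 + 29), Gamma_xyy = (-40*x*y + 8*y^3 + 116*y)/(64*x^2*y^2 + 64*x^2 - 160*x*y^2 + 120*y^2 + 29), Gamma_yxx = (-256*x^2*y - 128*x*y^2 - 64*y^3 + 160*y^2 - 16*y + 40)/(64*x^2*y^2 + 64*x^2 - 160*x*y^2 + 120*y^2 + 29), Gamma_yxy = (-160*x*y - 32*y^3)/(64*x^2*y^2 + 64*x^2 - 160*x*y^2 + 120*y^2 + 29), Gamma_yyy = (64*x^2*y - 160*x*y - 16*y^3 + 4*y)/(64*x^2*y^2 + 64*x^2 - 160*x*y^2 + 120*y^2 + 29)

E = 1/4 + y^2 + 4*x^2; F = (5/2)*x + (1/2)*y^2; G = 29/16 + (1/4)*y^2
Gamma^k_ij = (1/2) g^{kl} (d_i g_jl + d_j g_il - d_l g_ij), with g^inv = (1/(EG-F^2)) [[G, -F], [-F, E]]
first partials: E_x = 8*x, E_y = 2*y, F_x = 5/2, F_y = y, G_x = 0, G_y = (1/2)*y
D = EG - F^2 = 29/64 + (15/8)*y^2 + x^2 - (5/2)*x*y^2 + x^2*y^2
expanded: Gamma^x_xx = (G E_x - 2F F_x + F E_y)/(2D), Gamma^x_xy = (G E_y - F G_x)/(2D), Gamma^x_yy = (2G F_y - G G_x - F G_y)/(2D), Gamma^y_xx = (2E F_x - E E_y - F E_x)/(2D), Gamma^y_xy = (E G_x - F E_y)/(2D), Gamma^y_yy = (E G_y - 2F F_y + F G_x)/(2D); substitute and cancel common factors


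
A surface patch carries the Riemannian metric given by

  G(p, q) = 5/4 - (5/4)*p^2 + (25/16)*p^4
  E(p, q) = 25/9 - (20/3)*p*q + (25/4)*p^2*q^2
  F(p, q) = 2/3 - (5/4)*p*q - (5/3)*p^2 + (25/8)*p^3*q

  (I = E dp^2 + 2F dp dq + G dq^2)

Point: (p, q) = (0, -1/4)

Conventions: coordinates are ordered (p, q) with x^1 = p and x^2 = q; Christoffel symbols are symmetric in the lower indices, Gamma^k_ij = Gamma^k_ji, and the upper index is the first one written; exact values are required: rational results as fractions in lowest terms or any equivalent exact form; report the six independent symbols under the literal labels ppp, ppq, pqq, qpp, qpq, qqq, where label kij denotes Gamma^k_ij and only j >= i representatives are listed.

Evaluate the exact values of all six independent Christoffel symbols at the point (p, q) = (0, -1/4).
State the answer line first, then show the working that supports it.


Answer: Gamma_ppp = 30/109, Gamma_ppq = 0, Gamma_pqq = 0, Gamma_qpp = 45/436, Gamma_qpq = 0, Gamma_qqq = 0

E = 25/9, F = 2/3, G = 5/4 at the point
E_p = 5/3, E_q = 0, F_p = 5/16, F_q = 0, G_p = 0, G_q = 0
EG - F^2 = 109/36;  g^inv = (36/109) * [[5/4, -2/3], [-2/3, 25/9]]
first-kind symbols [ij,l] = (1/2)(d_i g_jl + d_j g_il - d_l g_ij): [pp,p] = E_p/2 = 5/6, [pp,q] = F_p - E_q/2 = 5/16, [pq,p] = E_q/2 = 0, [pq,q] = G_p/2 = 0, [qq,p] = F_q - G_p/2 = 0, [qq,q] = G_q/2 = 0
Gamma^p_ij = (G*[ij,p] - F*[ij,q])/(EG - F^2), Gamma^q_ij = (E*[ij,q] - F*[ij,p])/(EG - F^2)


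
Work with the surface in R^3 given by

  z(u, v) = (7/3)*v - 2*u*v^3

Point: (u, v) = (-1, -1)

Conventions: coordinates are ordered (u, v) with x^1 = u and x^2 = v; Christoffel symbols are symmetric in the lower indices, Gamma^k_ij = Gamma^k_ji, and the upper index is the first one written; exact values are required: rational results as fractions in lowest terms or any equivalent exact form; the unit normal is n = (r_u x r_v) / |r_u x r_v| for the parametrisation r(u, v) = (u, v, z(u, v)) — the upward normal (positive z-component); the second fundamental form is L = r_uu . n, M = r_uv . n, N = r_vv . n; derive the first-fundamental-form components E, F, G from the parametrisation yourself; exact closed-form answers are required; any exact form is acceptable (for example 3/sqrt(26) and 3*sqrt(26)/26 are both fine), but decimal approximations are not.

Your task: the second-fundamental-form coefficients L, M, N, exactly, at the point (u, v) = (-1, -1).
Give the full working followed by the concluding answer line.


z_u = 2, z_v = 25/3, z_uu = 0, z_uv = -6, z_vv = -12
E = 5, F = 50/3, G = 634/9; answer radicand W^2 = 670/9
unnormalised second-form numerators: l = 0, m = -6, n = -12; L = l/sqrt(670/9), and similarly M = m/sqrt(W^2), N = n/sqrt(W^2)

Answer: L = 0, M = -9*sqrt(670)/335, N = -18*sqrt(670)/335


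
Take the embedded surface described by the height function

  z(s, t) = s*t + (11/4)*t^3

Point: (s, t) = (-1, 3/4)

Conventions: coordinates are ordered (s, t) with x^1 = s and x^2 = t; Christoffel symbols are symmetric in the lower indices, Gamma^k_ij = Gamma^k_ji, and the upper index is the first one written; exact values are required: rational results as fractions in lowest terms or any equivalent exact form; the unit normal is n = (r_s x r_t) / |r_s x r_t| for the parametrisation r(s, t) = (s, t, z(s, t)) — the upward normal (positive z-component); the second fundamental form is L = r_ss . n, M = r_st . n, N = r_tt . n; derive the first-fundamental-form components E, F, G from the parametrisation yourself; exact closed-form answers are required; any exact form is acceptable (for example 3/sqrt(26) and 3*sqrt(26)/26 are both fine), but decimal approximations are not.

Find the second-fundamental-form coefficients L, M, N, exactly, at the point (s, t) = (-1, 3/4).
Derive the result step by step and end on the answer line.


z_s = 3/4, z_t = 233/64, z_ss = 0, z_st = 1, z_tt = 99/8
E = 25/16, F = 699/256, G = 58385/4096; answer radicand W^2 = 60689/4096
unnormalised second-form numerators: l = 0, m = 1, n = 99/8; L = l/sqrt(60689/4096), and similarly M = m/sqrt(W^2), N = n/sqrt(W^2)

Answer: L = 0, M = 64*sqrt(60689)/60689, N = 792*sqrt(60689)/60689


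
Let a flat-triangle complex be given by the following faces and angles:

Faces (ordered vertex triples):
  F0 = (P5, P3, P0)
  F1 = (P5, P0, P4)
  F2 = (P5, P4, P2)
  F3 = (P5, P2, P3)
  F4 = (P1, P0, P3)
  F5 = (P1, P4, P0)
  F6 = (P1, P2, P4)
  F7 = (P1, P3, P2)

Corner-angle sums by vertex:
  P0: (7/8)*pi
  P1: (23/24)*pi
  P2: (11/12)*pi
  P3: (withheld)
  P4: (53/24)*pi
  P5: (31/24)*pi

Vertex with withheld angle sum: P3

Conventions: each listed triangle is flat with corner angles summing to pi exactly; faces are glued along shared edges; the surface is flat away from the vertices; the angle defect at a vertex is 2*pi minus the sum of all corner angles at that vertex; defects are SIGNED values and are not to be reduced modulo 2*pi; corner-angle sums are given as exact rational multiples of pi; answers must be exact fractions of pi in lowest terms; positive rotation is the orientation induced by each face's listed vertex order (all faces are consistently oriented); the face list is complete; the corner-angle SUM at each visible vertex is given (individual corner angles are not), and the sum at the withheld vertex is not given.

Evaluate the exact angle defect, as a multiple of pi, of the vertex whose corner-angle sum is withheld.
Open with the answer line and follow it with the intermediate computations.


Answer: defect(P3) = pi/4

V = 6, E = 12, F = 8; chi = V - E + F = 2
Gauss-Bonnet: total defect = 2*pi*chi = 4*pi; visible defects sum to (15/4)*pi


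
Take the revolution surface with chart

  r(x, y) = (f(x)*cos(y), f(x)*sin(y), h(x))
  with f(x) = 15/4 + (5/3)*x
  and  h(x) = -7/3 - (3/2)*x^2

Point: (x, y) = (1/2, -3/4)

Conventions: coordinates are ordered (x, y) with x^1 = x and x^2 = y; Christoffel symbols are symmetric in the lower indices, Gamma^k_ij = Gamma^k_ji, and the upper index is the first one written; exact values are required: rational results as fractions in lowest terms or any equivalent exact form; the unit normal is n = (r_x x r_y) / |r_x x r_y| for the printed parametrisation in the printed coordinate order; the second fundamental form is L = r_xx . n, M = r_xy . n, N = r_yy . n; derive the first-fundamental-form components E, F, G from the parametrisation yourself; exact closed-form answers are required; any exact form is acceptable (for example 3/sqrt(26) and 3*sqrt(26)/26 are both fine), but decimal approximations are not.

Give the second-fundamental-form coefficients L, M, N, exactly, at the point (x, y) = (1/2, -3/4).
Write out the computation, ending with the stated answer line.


f = 55/12, f' = 5/3, f'' = 0, h' = -3/2, h'' = -3
E = 181/36, F = 0, G = 3025/144; answer radicand W^2 = 181/36
unnormalised second-form numerators: l = -5, m = 0, n = -55/8; L = l/sqrt(181/36), and similarly M = m/sqrt(W^2), N = n/sqrt(W^2)

Answer: L = -30*sqrt(181)/181, M = 0, N = -165*sqrt(181)/724


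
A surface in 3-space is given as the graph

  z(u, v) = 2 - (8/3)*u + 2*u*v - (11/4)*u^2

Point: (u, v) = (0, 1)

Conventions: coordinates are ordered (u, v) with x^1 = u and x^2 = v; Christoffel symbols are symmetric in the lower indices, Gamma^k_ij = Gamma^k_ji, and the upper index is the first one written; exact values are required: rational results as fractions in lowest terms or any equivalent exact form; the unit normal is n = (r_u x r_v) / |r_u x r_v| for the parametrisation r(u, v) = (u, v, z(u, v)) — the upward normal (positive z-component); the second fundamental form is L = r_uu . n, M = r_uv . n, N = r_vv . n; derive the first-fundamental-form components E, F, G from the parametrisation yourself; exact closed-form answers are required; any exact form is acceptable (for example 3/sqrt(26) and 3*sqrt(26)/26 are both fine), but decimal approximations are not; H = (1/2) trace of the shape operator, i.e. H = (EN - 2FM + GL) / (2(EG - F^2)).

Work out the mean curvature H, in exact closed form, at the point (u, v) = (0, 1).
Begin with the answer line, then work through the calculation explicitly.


Answer: H = -297*sqrt(13)/676

z_u = -2/3, z_v = 0, z_uu = -11/2, z_uv = 2, z_vv = 0
E = 13/9, F = 0, G = 1; answer radicand W^2 = 13/9
unnormalised second-form numerators: l = -11/2, m = 2, n = 0; L = l/sqrt(13/9), and similarly M = m/sqrt(W^2), N = n/sqrt(W^2)
H = (E*n - 2*F*m + G*l) / (2*(EG - F^2)*sqrt(W^2)); E*n - 2*F*m + G*l = -11/2, EG - F^2 = 13/9, so H = (-99/52)/sqrt(13/9)


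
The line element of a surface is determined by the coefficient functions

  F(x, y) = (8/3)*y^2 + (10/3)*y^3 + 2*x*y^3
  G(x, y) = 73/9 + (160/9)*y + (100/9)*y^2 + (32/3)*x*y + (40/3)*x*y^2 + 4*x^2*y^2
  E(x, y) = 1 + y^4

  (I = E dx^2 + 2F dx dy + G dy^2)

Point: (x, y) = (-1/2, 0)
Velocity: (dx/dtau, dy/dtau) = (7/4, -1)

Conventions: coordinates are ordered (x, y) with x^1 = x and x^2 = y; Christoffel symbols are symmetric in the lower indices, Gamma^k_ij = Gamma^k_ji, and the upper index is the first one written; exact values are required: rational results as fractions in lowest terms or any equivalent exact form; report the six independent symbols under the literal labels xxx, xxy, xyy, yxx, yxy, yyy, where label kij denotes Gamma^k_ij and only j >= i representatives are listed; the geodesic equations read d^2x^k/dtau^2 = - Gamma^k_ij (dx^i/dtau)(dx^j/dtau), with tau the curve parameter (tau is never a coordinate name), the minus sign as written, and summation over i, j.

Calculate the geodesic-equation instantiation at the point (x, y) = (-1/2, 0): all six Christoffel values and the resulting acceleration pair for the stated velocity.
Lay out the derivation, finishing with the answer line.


E = 1, F = 0, G = 73/9 at the point
E_x = 0, E_y = 0, F_x = 0, F_y = 0, G_x = 0, G_y = 112/9
EG - F^2 = 73/9;  g^inv = (9/73) * [[73/9, 0], [0, 1]]
first-kind symbols [ij,l] = (1/2)(d_i g_jl + d_j g_il - d_l g_ij): [xx,x] = E_x/2 = 0, [xx,y] = F_x - E_y/2 = 0, [xy,x] = E_y/2 = 0, [xy,y] = G_x/2 = 0, [yy,x] = F_y - G_x/2 = 0, [yy,y] = G_y/2 = 56/9
Gamma^x_ij = (G*[ij,x] - F*[ij,y])/(EG - F^2), Gamma^y_ij = (E*[ij,y] - F*[ij,x])/(EG - F^2)
Gamma_xxx = 0, Gamma_xxy = 0, Gamma_xyy = 0, Gamma_yxx = 0, Gamma_yxy = 0, Gamma_yyy = 56/73
d^2x/dtau^2 = -(Gamma_xxx*(7/4)^2 + 2*Gamma_xxy*(7/4)*(-1) + Gamma_xyy*(-1)^2) = 0
d^2y/dtau^2 = -(Gamma_yxx*(7/4)^2 + 2*Gamma_yxy*(7/4)*(-1) + Gamma_yyy*(-1)^2) = -56/73

Answer: Gamma_xxx = 0, Gamma_xxy = 0, Gamma_xyy = 0, Gamma_yxx = 0, Gamma_yxy = 0, Gamma_yyy = 56/73; accelerations (d^2x/dtau^2, d^2y/dtau^2) = (0, -56/73)


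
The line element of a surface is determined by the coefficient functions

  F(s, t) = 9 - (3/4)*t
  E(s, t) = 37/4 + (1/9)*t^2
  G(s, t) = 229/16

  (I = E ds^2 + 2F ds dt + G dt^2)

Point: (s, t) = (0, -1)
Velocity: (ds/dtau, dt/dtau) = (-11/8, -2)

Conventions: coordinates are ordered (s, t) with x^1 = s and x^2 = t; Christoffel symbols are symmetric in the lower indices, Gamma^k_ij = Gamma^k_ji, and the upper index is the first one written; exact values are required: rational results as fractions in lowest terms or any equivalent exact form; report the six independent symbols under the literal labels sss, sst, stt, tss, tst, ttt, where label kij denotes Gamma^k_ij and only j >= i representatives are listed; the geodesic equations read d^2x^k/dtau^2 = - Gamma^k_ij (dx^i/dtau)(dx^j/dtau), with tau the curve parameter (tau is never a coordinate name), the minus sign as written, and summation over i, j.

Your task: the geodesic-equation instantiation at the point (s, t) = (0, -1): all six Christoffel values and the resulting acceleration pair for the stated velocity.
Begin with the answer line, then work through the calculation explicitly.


Answer: Gamma_sss = -624/22417, Gamma_sst = -916/22417, Gamma_stt = -6183/22417, Gamma_tss = 5392/201753, Gamma_tst = 624/22417, Gamma_ttt = 4212/22417; accelerations (d^2s/dtau^2, d^2t/dtau^2) = (123799/89668, -770857/807012)

E = 337/36, F = 39/4, G = 229/16 at the point
E_s = 0, E_t = -2/9, F_s = 0, F_t = -3/4, G_s = 0, G_t = 0
EG - F^2 = 22417/576;  g^inv = (576/22417) * [[229/16, -39/4], [-39/4, 337/36]]
first-kind symbols [ij,l] = (1/2)(d_i g_jl + d_j g_il - d_l g_ij): [ss,s] = E_s/2 = 0, [ss,t] = F_s - E_t/2 = 1/9, [st,s] = E_t/2 = -1/9, [st,t] = G_s/2 = 0, [tt,s] = F_t - G_s/2 = -3/4, [tt,t] = G_t/2 = 0
Gamma^s_ij = (G*[ij,s] - F*[ij,t])/(EG - F^2), Gamma^t_ij = (E*[ij,t] - F*[ij,s])/(EG - F^2)
Gamma_sss = -624/22417, Gamma_sst = -916/22417, Gamma_stt = -6183/22417, Gamma_tss = 5392/201753, Gamma_tst = 624/22417, Gamma_ttt = 4212/22417
d^2s/dtau^2 = -(Gamma_sss*(-11/8)^2 + 2*Gamma_sst*(-11/8)*(-2) + Gamma_stt*(-2)^2) = 123799/89668
d^2t/dtau^2 = -(Gamma_tss*(-11/8)^2 + 2*Gamma_tst*(-11/8)*(-2) + Gamma_ttt*(-2)^2) = -770857/807012


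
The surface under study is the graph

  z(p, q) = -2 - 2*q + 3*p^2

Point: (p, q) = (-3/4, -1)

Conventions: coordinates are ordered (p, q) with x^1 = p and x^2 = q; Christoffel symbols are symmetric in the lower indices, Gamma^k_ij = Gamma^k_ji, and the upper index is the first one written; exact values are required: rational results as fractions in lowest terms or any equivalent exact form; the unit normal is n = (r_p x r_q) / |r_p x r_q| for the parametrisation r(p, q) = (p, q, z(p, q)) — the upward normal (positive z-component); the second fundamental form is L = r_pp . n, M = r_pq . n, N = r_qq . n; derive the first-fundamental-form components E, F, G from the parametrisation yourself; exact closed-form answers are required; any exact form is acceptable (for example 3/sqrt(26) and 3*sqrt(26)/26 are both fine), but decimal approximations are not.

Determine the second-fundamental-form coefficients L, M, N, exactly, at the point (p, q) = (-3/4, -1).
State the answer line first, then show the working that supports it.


Answer: L = 12*sqrt(101)/101, M = 0, N = 0

z_p = -9/2, z_q = -2, z_pp = 6, z_pq = 0, z_qq = 0
E = 85/4, F = 9, G = 5; answer radicand W^2 = 101/4
unnormalised second-form numerators: l = 6, m = 0, n = 0; L = l/sqrt(101/4), and similarly M = m/sqrt(W^2), N = n/sqrt(W^2)


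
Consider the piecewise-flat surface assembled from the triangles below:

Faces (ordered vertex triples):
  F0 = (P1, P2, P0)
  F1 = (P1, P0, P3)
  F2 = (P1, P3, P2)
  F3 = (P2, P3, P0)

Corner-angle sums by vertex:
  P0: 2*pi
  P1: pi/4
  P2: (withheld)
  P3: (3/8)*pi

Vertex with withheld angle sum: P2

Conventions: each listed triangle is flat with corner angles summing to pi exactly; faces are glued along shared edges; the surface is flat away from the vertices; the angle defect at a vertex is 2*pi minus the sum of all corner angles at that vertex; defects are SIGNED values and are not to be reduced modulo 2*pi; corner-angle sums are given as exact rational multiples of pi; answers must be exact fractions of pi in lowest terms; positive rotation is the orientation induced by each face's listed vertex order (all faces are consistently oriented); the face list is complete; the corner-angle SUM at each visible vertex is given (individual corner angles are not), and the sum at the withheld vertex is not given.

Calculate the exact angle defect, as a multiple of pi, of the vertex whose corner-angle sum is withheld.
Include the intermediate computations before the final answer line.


V = 4, E = 6, F = 4; chi = V - E + F = 2
Gauss-Bonnet: total defect = 2*pi*chi = 4*pi; visible defects sum to (27/8)*pi

Answer: defect(P2) = (5/8)*pi


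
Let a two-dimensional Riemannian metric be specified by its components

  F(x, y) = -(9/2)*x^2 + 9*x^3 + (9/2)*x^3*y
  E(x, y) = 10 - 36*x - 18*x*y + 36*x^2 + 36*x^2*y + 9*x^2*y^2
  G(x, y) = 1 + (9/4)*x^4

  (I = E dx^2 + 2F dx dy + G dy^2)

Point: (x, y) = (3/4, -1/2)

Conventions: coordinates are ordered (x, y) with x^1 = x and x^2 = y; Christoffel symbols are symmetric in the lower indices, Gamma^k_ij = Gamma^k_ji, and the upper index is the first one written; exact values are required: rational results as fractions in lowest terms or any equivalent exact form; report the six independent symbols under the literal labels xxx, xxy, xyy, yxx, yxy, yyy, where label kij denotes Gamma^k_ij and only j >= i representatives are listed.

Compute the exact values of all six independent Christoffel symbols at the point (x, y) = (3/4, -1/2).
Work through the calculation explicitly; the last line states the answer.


E = 73/64, F = 81/256, G = 1753/1024 at the point
E_x = 27/8, E_y = 27/16, F_x = 297/64, F_y = 243/128, G_x = 243/64, G_y = 0
EG - F^2 = 1897/1024;  g^inv = (1024/1897) * [[1753/1024, -81/256], [-81/256, 73/64]]
first-kind symbols [ij,l] = (1/2)(d_i g_jl + d_j g_il - d_l g_ij): [xx,x] = E_x/2 = 27/16, [xx,y] = F_x - E_y/2 = 243/64, [xy,x] = E_y/2 = 27/32, [xy,y] = G_x/2 = 243/128, [yy,x] = F_y - G_x/2 = 0, [yy,y] = G_y/2 = 0
Gamma^x_ij = (G*[ij,x] - F*[ij,y])/(EG - F^2), Gamma^y_ij = (E*[ij,y] - F*[ij,x])/(EG - F^2)

Answer: Gamma_xxx = 1728/1897, Gamma_xxy = 864/1897, Gamma_xyy = 0, Gamma_yxx = 3888/1897, Gamma_yxy = 1944/1897, Gamma_yyy = 0


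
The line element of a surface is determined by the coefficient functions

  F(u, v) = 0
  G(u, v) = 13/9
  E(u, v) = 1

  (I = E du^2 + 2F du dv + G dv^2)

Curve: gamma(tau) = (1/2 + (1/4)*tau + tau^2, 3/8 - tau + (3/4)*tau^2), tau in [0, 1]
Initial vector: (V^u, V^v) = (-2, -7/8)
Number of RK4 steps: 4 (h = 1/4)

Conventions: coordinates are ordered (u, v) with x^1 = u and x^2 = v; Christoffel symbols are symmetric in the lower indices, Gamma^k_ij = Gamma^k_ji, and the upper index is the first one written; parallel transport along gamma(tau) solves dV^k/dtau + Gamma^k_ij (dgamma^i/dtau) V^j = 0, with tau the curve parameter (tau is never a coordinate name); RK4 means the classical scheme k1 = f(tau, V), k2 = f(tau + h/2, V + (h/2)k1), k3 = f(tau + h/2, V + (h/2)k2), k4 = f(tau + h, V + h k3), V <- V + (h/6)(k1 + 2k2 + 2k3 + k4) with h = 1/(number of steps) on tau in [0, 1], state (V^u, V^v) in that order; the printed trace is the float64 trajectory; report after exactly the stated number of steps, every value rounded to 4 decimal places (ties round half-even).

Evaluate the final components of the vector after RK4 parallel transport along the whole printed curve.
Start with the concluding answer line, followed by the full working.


Answer: V^u = -2.0000, V^v = -0.8750

gamma'(tau) = (1/4 + 2*tau, -1 + (3/2)*tau); f(tau, V)^k = -Gamma^k_ij(gamma(tau)) gamma'^i(tau) V^j; h = 1/4; intermediate values shown to 6 dp
curve data and Christoffel symbols at the stage parameters:
  tau = 0.000000: gamma = (0.500000, 0.375000), gamma' = (0.250000, -1.000000); Gamma_uuu = 0.000000, Gamma_uuv = 0.000000, Gamma_uvv = 0.000000, Gamma_vuu = 0.000000, Gamma_vuv = 0.000000, Gamma_vvv = 0.000000
  tau = 0.125000: gamma = (0.546875, 0.261719), gamma' = (0.500000, -0.812500); Gamma_uuu = 0.000000, Gamma_uuv = 0.000000, Gamma_uvv = 0.000000, Gamma_vuu = 0.000000, Gamma_vuv = 0.000000, Gamma_vvv = 0.000000
  tau = 0.250000: gamma = (0.625000, 0.171875), gamma' = (0.750000, -0.625000); Gamma_uuu = 0.000000, Gamma_uuv = 0.000000, Gamma_uvv = 0.000000, Gamma_vuu = 0.000000, Gamma_vuv = 0.000000, Gamma_vvv = 0.000000
  tau = 0.375000: gamma = (0.734375, 0.105469), gamma' = (1.000000, -0.437500); Gamma_uuu = 0.000000, Gamma_uuv = 0.000000, Gamma_uvv = 0.000000, Gamma_vuu = 0.000000, Gamma_vuv = 0.000000, Gamma_vvv = 0.000000
  tau = 0.500000: gamma = (0.875000, 0.062500), gamma' = (1.250000, -0.250000); Gamma_uuu = 0.000000, Gamma_uuv = 0.000000, Gamma_uvv = 0.000000, Gamma_vuu = 0.000000, Gamma_vuv = 0.000000, Gamma_vvv = 0.000000
  tau = 0.625000: gamma = (1.046875, 0.042969), gamma' = (1.500000, -0.062500); Gamma_uuu = 0.000000, Gamma_uuv = 0.000000, Gamma_uvv = 0.000000, Gamma_vuu = 0.000000, Gamma_vuv = 0.000000, Gamma_vvv = 0.000000
  tau = 0.750000: gamma = (1.250000, 0.046875), gamma' = (1.750000, 0.125000); Gamma_uuu = 0.000000, Gamma_uuv = 0.000000, Gamma_uvv = 0.000000, Gamma_vuu = 0.000000, Gamma_vuv = 0.000000, Gamma_vvv = 0.000000
  tau = 0.875000: gamma = (1.484375, 0.074219), gamma' = (2.000000, 0.312500); Gamma_uuu = 0.000000, Gamma_uuv = 0.000000, Gamma_uvv = 0.000000, Gamma_vuu = 0.000000, Gamma_vuv = 0.000000, Gamma_vvv = 0.000000
  tau = 1.000000: gamma = (1.750000, 0.125000), gamma' = (2.250000, 0.500000); Gamma_uuu = 0.000000, Gamma_uuv = 0.000000, Gamma_uvv = 0.000000, Gamma_vuu = 0.000000, Gamma_vuv = 0.000000, Gamma_vvv = 0.000000
step 0: V^u = -2.0000, V^v = -0.8750
step 1: k1 = (0.000000, 0.000000), k2 = (0.000000, 0.000000), k3 = (0.000000, 0.000000), k4 = (0.000000, 0.000000); V <- V + (h/6)(k1 + 2k2 + 2k3 + k4): V^u = -2.0000, V^v = -0.8750
step 2: k1 = (0.000000, 0.000000), k2 = (0.000000, 0.000000), k3 = (0.000000, 0.000000), k4 = (0.000000, 0.000000); V <- V + (h/6)(k1 + 2k2 + 2k3 + k4): V^u = -2.0000, V^v = -0.8750
step 3: k1 = (0.000000, 0.000000), k2 = (0.000000, 0.000000), k3 = (0.000000, 0.000000), k4 = (0.000000, 0.000000); V <- V + (h/6)(k1 + 2k2 + 2k3 + k4): V^u = -2.0000, V^v = -0.8750
step 4: k1 = (0.000000, 0.000000), k2 = (0.000000, 0.000000), k3 = (0.000000, 0.000000), k4 = (0.000000, 0.000000); V <- V + (h/6)(k1 + 2k2 + 2k3 + k4): V^u = -2.0000, V^v = -0.8750


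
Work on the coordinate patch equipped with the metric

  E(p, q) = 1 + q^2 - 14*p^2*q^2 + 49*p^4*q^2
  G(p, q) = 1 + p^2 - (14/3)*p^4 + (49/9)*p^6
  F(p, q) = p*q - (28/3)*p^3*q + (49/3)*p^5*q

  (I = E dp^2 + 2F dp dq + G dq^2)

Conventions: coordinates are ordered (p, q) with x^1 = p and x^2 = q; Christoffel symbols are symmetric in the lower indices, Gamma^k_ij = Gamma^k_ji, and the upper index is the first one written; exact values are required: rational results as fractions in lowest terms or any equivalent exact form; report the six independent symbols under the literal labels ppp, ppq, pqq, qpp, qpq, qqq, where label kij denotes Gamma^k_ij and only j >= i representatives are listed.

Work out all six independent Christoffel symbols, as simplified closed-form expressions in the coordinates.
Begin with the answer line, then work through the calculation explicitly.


Answer: Gamma_ppp = (882*p^3*q^2 - 126*p*q^2)/(49*p^6 + 441*p^4*q^2 - 42*p^4 - 126*p^2*q^2 + 9*p^2 + 9*q^2 + 9), Gamma_ppq = (441*p^4*q - 126*p^2*q + 9*q)/(49*p^6 + 441*p^4*q^2 - 42*p^4 - 126*p^2*q^2 + 9*p^2 + 9*q^2 + 9), Gamma_pqq = 0, Gamma_qpp = (294*p^4*q - 126*p^2*q)/(49*p^6 + 441*p^4*q^2 - 42*p^4 - 126*p^2*q^2 + 9*p^2 + 9*q^2 + 9), Gamma_qpq = (147*p^5 - 84*p^3 + 9*p)/(49*p^6 + 441*p^4*q^2 - 42*p^4 - 126*p^2*q^2 + 9*p^2 + 9*q^2 + 9), Gamma_qqq = 0

E = 1 + q^2 - 14*p^2*q^2 + 49*p^4*q^2; F = p*q - (28/3)*p^3*q + (49/3)*p^5*q; G = 1 + p^2 - (14/3)*p^4 + (49/9)*p^6
Gamma^k_ij = (1/2) g^{kl} (d_i g_jl + d_j g_il - d_l g_ij), with g^inv = (1/(EG-F^2)) [[G, -F], [-F, E]]
first partials: E_p = -28*p*q^2 + 196*p^3*q^2, E_q = 2*q - 28*p^2*q + 98*p^4*q, F_p = q - 28*p^2*q + (245/3)*p^4*q, F_q = p - (28/3)*p^3 + (49/3)*p^5, G_p = 2*p - (56/3)*p^3 + (98/3)*p^5, G_q = 0
D = EG - F^2 = 1 + q^2 + p^2 - 14*p^2*q^2 - (14/3)*p^4 + 49*p^4*q^2 + (49/9)*p^6
expanded: Gamma^p_pp = (G E_p - 2F F_p + F E_q)/(2D), Gamma^p_pq = (G E_q - F G_p)/(2D), Gamma^p_qq = (2G F_q - G G_p - F G_q)/(2D), Gamma^q_pp = (2E F_p - E E_q - F E_p)/(2D), Gamma^q_pq = (E G_p - F E_q)/(2D), Gamma^q_qq = (E G_q - 2F F_q + F G_p)/(2D); substitute and cancel common factors


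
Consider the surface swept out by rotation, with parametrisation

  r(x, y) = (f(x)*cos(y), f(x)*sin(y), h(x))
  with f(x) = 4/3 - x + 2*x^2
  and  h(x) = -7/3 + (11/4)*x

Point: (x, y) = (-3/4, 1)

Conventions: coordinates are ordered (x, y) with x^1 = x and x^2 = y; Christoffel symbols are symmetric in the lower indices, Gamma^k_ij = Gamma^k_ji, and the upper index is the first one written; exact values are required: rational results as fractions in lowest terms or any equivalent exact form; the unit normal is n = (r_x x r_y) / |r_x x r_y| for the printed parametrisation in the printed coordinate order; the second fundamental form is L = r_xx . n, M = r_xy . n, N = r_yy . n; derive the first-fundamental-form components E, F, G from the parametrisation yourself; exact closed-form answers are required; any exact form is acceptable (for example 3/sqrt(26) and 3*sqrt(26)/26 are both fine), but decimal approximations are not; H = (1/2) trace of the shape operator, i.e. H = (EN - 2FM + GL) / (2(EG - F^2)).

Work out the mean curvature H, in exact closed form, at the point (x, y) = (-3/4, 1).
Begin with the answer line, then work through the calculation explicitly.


Answer: H = 2060*sqrt(377)/994903

f = 77/24, f' = -4, f'' = 4, h' = 11/4, h'' = 0
E = 377/16, F = 0, G = 5929/576; answer radicand W^2 = 377/16
unnormalised second-form numerators: l = -11, m = 0, n = 847/96; L = l/sqrt(377/16), and similarly M = m/sqrt(W^2), N = n/sqrt(W^2)
H = (E*n - 2*F*m + G*l) / (2*(EG - F^2)*sqrt(W^2)); E*n - 2*F*m + G*l = 436205/4608, EG - F^2 = 2235233/9216, so H = (515/2639)/sqrt(377/16)


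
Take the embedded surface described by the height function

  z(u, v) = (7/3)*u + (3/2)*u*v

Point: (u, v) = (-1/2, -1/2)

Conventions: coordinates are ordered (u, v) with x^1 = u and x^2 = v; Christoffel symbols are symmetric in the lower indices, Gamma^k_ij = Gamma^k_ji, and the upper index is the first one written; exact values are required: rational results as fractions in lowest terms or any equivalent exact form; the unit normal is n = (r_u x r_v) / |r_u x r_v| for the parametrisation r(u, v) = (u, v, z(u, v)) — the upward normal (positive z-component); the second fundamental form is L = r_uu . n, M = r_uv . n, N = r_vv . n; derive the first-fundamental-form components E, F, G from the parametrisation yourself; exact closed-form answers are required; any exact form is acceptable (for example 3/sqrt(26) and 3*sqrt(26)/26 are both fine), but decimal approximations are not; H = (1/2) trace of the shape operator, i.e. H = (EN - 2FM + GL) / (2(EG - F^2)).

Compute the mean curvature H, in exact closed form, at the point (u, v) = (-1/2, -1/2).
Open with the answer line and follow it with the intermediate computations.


Answer: H = 1539*sqrt(586)/171698

z_u = 19/12, z_v = -3/4, z_uu = 0, z_uv = 3/2, z_vv = 0
E = 505/144, F = -19/16, G = 25/16; answer radicand W^2 = 293/72
unnormalised second-form numerators: l = 0, m = 3/2, n = 0; L = l/sqrt(293/72), and similarly M = m/sqrt(W^2), N = n/sqrt(W^2)
H = (E*n - 2*F*m + G*l) / (2*(EG - F^2)*sqrt(W^2)); E*n - 2*F*m + G*l = 57/16, EG - F^2 = 293/72, so H = (513/1172)/sqrt(293/72)


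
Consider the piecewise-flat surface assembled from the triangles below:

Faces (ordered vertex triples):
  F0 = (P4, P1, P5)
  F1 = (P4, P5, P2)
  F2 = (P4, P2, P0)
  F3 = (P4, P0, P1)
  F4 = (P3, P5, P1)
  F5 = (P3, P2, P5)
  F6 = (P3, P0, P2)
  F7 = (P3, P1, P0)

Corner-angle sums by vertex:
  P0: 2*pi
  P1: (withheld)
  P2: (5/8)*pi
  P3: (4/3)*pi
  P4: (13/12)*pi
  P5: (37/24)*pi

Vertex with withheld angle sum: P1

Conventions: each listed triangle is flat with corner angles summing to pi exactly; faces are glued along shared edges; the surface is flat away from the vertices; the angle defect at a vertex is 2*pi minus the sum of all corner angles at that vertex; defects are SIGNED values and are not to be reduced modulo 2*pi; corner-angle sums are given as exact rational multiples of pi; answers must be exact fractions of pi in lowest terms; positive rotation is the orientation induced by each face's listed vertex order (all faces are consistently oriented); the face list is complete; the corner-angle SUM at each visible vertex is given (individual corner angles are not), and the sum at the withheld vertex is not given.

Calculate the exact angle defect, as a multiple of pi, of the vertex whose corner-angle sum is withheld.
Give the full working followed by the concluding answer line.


V = 6, E = 12, F = 8; chi = V - E + F = 2
Gauss-Bonnet: total defect = 2*pi*chi = 4*pi; visible defects sum to (41/12)*pi

Answer: defect(P1) = (7/12)*pi


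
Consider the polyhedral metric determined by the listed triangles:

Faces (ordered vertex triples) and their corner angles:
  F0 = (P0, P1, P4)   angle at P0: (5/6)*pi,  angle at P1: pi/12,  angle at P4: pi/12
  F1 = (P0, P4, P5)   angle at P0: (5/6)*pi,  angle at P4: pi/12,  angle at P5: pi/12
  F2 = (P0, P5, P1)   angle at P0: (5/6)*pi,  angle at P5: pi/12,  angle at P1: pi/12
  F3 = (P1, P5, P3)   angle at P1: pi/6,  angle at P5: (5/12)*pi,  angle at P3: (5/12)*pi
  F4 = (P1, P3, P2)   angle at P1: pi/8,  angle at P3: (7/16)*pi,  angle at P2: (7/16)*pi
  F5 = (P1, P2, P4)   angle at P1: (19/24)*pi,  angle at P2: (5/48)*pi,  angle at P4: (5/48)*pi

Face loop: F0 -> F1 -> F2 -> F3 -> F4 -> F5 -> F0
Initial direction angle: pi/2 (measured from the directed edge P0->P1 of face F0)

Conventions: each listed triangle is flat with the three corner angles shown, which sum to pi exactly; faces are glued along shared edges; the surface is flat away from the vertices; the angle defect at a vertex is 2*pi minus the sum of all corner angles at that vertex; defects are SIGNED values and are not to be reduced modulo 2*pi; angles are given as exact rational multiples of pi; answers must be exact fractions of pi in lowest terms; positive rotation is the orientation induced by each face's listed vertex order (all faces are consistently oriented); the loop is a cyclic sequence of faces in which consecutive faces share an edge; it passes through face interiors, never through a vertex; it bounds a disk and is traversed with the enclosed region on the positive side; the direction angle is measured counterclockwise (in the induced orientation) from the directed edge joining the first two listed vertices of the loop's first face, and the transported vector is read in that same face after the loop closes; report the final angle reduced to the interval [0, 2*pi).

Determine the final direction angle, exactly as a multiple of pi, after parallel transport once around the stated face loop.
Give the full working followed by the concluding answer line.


enclosed vertex P0: corner angles sum to (5/2)*pi, defect = 2*pi - (5/2)*pi = -pi/2
enclosed vertex P1: corner angles sum to (5/4)*pi, defect = 2*pi - (5/4)*pi = (3/4)*pi
the final direction is the initial angle plus the enclosed defects, taken mod 2*pi in the induced orientation
final angle = pi/2 + pi/4 = (3/4)*pi (mod 2*pi)

Answer: final direction angle = (3/4)*pi


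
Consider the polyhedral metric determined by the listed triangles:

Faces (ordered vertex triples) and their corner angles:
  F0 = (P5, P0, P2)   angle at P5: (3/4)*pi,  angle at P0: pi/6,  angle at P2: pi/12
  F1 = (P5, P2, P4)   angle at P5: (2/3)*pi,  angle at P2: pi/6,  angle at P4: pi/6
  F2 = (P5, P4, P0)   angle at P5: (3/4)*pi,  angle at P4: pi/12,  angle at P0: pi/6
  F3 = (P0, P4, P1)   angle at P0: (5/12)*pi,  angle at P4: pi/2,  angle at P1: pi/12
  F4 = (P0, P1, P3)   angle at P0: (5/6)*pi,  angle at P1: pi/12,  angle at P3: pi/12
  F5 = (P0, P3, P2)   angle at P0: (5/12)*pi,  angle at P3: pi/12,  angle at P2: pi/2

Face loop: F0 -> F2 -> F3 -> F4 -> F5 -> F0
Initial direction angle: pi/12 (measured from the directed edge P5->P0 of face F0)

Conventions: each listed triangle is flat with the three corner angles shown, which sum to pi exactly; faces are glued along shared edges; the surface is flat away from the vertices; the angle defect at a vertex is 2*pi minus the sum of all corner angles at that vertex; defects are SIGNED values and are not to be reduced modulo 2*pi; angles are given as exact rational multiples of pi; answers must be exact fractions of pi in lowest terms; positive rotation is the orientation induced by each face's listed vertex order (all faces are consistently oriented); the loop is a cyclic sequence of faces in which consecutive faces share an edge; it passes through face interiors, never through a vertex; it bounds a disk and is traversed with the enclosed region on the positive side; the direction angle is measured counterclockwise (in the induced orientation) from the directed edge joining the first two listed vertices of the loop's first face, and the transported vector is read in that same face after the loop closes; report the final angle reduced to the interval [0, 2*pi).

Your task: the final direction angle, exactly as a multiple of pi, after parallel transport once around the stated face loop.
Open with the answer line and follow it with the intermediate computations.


Answer: final direction angle = pi/12

enclosed vertex P0: corner angles sum to 2*pi, defect = 2*pi - 2*pi = 0
final direction = starting direction + enclosed defect total, reduced mod 2*pi (induced orientation)
final angle = pi/12 + 0 = pi/12 (mod 2*pi)


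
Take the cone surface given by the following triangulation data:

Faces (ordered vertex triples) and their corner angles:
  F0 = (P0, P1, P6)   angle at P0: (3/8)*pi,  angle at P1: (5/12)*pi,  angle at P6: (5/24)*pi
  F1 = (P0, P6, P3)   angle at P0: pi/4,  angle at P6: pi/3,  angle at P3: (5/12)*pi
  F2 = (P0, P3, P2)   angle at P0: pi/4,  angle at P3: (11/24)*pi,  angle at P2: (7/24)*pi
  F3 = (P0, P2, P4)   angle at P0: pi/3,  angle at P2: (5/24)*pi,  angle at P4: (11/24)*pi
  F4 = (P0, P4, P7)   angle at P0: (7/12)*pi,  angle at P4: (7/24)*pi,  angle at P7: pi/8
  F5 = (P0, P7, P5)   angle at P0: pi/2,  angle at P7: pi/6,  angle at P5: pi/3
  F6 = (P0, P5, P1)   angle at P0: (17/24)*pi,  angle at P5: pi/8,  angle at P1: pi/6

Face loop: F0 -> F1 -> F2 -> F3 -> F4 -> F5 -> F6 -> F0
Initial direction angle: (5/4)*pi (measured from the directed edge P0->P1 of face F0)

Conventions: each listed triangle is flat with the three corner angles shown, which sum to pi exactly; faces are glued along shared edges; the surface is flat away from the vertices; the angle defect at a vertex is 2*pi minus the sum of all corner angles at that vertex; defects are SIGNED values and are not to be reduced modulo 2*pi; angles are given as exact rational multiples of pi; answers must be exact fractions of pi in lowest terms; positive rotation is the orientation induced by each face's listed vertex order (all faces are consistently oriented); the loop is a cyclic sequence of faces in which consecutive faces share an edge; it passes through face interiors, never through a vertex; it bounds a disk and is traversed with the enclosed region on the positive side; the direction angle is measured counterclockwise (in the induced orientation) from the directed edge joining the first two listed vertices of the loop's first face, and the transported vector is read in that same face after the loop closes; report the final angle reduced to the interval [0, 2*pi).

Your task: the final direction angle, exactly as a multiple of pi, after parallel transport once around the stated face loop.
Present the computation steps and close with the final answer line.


enclosed vertex P0: corner angles sum to 3*pi, defect = 2*pi - 3*pi = -pi
final direction = starting direction + enclosed defect total, reduced mod 2*pi (induced orientation)
final angle = (5/4)*pi - pi = pi/4 (mod 2*pi)

Answer: final direction angle = pi/4
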